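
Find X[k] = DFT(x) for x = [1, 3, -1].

X[k] = Σ(n=0 to 2) x[n] · ω_3^(nk)
where ω_3 = e^(-2πi/3)

Computing each X[k]:
X[0] = 3
X[1] = -3.4641i
X[2] = 3.4641i

X = [3, -3.4641i, 3.4641i]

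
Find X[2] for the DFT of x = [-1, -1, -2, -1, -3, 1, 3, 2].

X[2] = Σ(n=0 to 7) x[n] · ω_8^(2n) where ω_8 = e^(-2πi/8)
= (-1)·ω_8^0 + (-1)·ω_8^2 + (-2)·ω_8^4 + (-1)·ω_8^6 + (-3)·ω_8^8 + (1)·ω_8^10 + (3)·ω_8^12 + (2)·ω_8^14

X[2] = -5+1i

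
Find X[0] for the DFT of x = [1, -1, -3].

X[0] = Σ(n=0 to 2) x[n] · ω_3^0 = Σ x[n]
= (1) + (-1) + (-3)

X[0] = -3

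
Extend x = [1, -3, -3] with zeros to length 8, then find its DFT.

Original 3-point DFT: [-5, 4, 4]
Zero-padded 8-point DFT provides frequency interpolation.

DFT_8([x, 0, ...]) = [-5, -1.1213+5.1213i, 4+3i, 3.1213-0.8787i, 1, 3.1213+0.8787i, 4-3i, -1.1213-5.1213i]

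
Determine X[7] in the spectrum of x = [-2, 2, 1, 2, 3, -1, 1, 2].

X[7] = Σ(n=0 to 7) x[n] · ω_8^(7n) where ω_8 = e^(-2πi/8)
= (-2)·ω_8^0 + (2)·ω_8^7 + (1)·ω_8^14 + (2)·ω_8^21 + (3)·ω_8^28 + (-1)·ω_8^35 + (1)·ω_8^42 + (2)·ω_8^49

X[7] = -2.8787+2.1213i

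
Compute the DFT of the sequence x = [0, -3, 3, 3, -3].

X[k] = Σ(n=0 to 4) x[n] · ω_5^(nk)
where ω_5 = e^(-2πi/5)

Computing each X[k]:
X[0] = 0
X[1] = -6.7082
X[2] = 6.7082
X[3] = 6.7082
X[4] = -6.7082

X = [0, -6.7082, 6.7082, 6.7082, -6.7082]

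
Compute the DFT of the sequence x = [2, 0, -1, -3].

X[k] = Σ(n=0 to 3) x[n] · ω_4^(nk)
where ω_4 = e^(-2πi/4)

Computing each X[k]:
X[0] = -2
X[1] = 3-3i
X[2] = 4
X[3] = 3+3i

X = [-2, 3-3i, 4, 3+3i]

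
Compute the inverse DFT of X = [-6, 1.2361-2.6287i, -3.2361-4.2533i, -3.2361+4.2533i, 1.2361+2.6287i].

x[n] = (1/5) Σ(k=0 to 4) X[k] · e^(2πikn/5)

Computing each x[n]:
x[0] = -2
x[1] = 2
x[2] = -3
x[3] = -1
x[4] = -2

x = [-2, 2, -3, -1, -2]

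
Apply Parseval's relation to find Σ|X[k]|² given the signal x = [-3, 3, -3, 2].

Parseval: Σ|x[n]|² = (1/N)Σ|X[k]|², so Σ|X[k]|² = N·Σ|x[n]|² = 4·31.0000

Σ|X[k]|² = N·Σ|x[n]|² = 4·31.0000 = 124.0000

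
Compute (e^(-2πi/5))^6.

Since ω_5^5 = 1, powers reduce modulo 5.
6 mod 5 = 1
So ω_5^6 = ω_5^1 = e^(-2πi·1/5)

ω_5^6 = ω_5^1 = 0.3090-0.9511i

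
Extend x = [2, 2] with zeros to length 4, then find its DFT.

Original 2-point DFT: [4, 0]
Zero-padded 4-point DFT provides frequency interpolation.

DFT_4([x, 0, ...]) = [4, 2-2i, 0, 2+2i]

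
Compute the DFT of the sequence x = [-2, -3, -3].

X[k] = Σ(n=0 to 2) x[n] · ω_3^(nk)
where ω_3 = e^(-2πi/3)

Computing each X[k]:
X[0] = -8
X[1] = 1
X[2] = 1

X = [-8, 1, 1]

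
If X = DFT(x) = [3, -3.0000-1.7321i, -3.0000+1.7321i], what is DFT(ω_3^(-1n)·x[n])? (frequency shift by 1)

Modulation property: DFT(ω_3^(-1n)·x[n]) = X[(k-1) mod 3], so circularly shift X by 1 positions.

X[k-1] = [-3.0000+1.7321i, 3, -3.0000-1.7321i]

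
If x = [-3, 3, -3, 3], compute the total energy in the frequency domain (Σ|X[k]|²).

Parseval: Σ|x[n]|² = (1/N)Σ|X[k]|², so Σ|X[k]|² = N·Σ|x[n]|² = 4·36.0000

Σ|X[k]|² = N·Σ|x[n]|² = 4·36.0000 = 144.0000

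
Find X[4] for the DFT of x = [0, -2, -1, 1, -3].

X[4] = Σ(n=0 to 4) x[n] · ω_5^(4n) where ω_5 = e^(-2πi/5)
= (0)·ω_5^0 + (-2)·ω_5^4 + (-1)·ω_5^8 + (1)·ω_5^12 + (-3)·ω_5^16

X[4] = -1.5451-0.2245i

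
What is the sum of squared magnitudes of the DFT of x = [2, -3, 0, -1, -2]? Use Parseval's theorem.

Parseval: Σ|x[n]|² = (1/N)Σ|X[k]|², so Σ|X[k]|² = N·Σ|x[n]|² = 5·18.0000

Σ|X[k]|² = N·Σ|x[n]|² = 5·18.0000 = 90.0000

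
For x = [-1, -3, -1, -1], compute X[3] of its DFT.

X[3] = Σ(n=0 to 3) x[n] · ω_4^(3n) where ω_4 = e^(-2πi/4)
= (-1)·ω_4^0 + (-3)·ω_4^3 + (-1)·ω_4^6 + (-1)·ω_4^9

X[3] = -2i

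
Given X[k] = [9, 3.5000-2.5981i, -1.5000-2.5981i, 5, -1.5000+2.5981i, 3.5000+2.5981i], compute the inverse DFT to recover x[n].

x[n] = (1/6) Σ(k=0 to 5) X[k] · e^(2πikn/6)

Computing each x[n]:
x[0] = 3
x[1] = 3
x[2] = 2
x[3] = -1
x[4] = 2
x[5] = 0

x = [3, 3, 2, -1, 2, 0]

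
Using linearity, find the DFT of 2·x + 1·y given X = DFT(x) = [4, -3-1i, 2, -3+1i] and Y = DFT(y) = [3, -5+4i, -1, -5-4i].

By linearity: DFT(2x + 1y) = 2·DFT(x) + 1·DFT(y)
= 2·[4, -3-1i, 2, -3+1i] + 1·[3, -5+4i, -1, -5-4i]

Computing element-wise:
Z[0] = 2·(4) + 1·(3) = 11
Z[1] = 2·(-3-1i) + 1·(-5+4i) = -11+2i
Z[2] = 2·(2) + 1·(-1) = 3
Z[3] = 2·(-3+1i) + 1·(-5-4i) = -11-2i

DFT(2x + 1y) = 2·X + 1·Y = [11, -11+2i, 3, -11-2i]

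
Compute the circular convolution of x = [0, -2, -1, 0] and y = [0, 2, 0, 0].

(x ⊛ y)[n] = Σ(m=0 to 3) x[m] · y[(n-m) mod 4]

Computing each output sample:
(x ⊛ y)[0] = 0
(x ⊛ y)[1] = 0
(x ⊛ y)[2] = -4
(x ⊛ y)[3] = -2

x ⊛ y = [0, 0, -4, -2]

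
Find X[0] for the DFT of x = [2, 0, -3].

X[0] = Σ(n=0 to 2) x[n] · ω_3^0 = Σ x[n]
= (2) + (0) + (-3)

X[0] = -1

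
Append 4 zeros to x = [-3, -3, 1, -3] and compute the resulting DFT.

Original 4-point DFT: [-8, -4, 4, -4]
Zero-padded 8-point DFT provides frequency interpolation.

DFT_8([x, 0, ...]) = [-8, -3.0000+3.2426i, -4, -3.0000+5.2426i, 4, -3.0000-5.2426i, -4, -3.0000-3.2426i]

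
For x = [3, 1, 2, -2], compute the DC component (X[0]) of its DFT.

X[0] = Σ(n=0 to 3) x[n] · ω_4^0 = Σ x[n]
= (3) + (1) + (2) + (-2)

X[0] = 4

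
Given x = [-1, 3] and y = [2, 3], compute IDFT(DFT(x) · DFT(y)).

(x ⊛ y)[n] = Σ(m=0 to 1) x[m] · y[(n-m) mod 2]

Computing each output sample:
(x ⊛ y)[0] = 7
(x ⊛ y)[1] = 3

x ⊛ y = [7, 3]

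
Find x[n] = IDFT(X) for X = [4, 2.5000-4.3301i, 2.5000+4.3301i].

x[n] = (1/3) Σ(k=0 to 2) X[k] · e^(2πikn/3)

Computing each x[n]:
x[0] = 3
x[1] = 3
x[2] = -2

x = [3, 3, -2]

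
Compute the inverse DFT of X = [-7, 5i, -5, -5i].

x[n] = (1/4) Σ(k=0 to 3) X[k] · e^(2πikn/4)

Computing each x[n]:
x[0] = -3
x[1] = -3
x[2] = -3
x[3] = 2

x = [-3, -3, -3, 2]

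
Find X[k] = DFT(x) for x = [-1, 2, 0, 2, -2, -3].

X[k] = Σ(n=0 to 5) x[n] · ω_6^(nk)
where ω_6 = e^(-2πi/6)

Computing each X[k]:
X[0] = -2
X[1] = -2.5000-6.0622i
X[2] = 2.5000-2.5981i
X[3] = -4
X[4] = 2.5000+2.5981i
X[5] = -2.5000+6.0622i

X = [-2, -2.5000-6.0622i, 2.5000-2.5981i, -4, 2.5000+2.5981i, -2.5000+6.0622i]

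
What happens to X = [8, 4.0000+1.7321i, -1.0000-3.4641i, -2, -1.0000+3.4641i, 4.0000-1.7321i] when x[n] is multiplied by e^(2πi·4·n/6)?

Modulation property: DFT(ω_6^(-4n)·x[n]) = X[(k-4) mod 6], so circularly shift X by 4 positions.

X[k-4] = [-1.0000-3.4641i, -2, -1.0000+3.4641i, 4.0000-1.7321i, 8, 4.0000+1.7321i]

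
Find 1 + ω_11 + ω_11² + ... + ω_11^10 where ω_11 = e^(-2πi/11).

Sum of all nth roots of unity equals 0 for n > 1 (geometric series with r ≠ 1).

0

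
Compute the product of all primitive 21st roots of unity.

The primitive 21st roots of unity are ω_21^k for k coprime to 21: k ∈ {1, 2, 4, 5, 8, 10, 11, 13, 16, 17, 19, 20}
Their product equals the constant term of the cyclotomic polynomial Φ_21(x) up to sign.
For n ≥ 3, the product of all primitive nth roots of unity is 1. (For n=1 it is 1; for n=2 it is -1.)

1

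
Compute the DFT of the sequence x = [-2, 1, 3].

X[k] = Σ(n=0 to 2) x[n] · ω_3^(nk)
where ω_3 = e^(-2πi/3)

Computing each X[k]:
X[0] = 2
X[1] = -4.0000+1.7321i
X[2] = -4.0000-1.7321i

X = [2, -4.0000+1.7321i, -4.0000-1.7321i]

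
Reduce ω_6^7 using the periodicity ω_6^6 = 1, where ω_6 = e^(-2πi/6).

Since ω_6^6 = 1, powers reduce modulo 6.
7 mod 6 = 1
So ω_6^7 = ω_6^1 = e^(-2πi·1/6)

ω_6^7 = ω_6^1 = 0.5000-0.8660i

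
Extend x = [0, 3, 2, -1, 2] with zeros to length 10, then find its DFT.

Original 5-point DFT: [6, 0.7361-2.7144i, -3.7361+2.2654i, -3.7361-2.2654i, 0.7361+2.7144i]
Zero-padded 10-point DFT provides frequency interpolation.

DFT_10([x, 0, ...]) = [6, 1.7361-3.8900i, 0.7361-2.7144i, -2.7361-4.1675i, -3.7361+2.2654i, 2, -3.7361-2.2654i, -2.7361+4.1675i, 0.7361+2.7144i, 1.7361+3.8900i]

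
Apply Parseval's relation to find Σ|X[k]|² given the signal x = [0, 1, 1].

Parseval: Σ|x[n]|² = (1/N)Σ|X[k]|², so Σ|X[k]|² = N·Σ|x[n]|² = 3·2.0000

Σ|X[k]|² = N·Σ|x[n]|² = 3·2.0000 = 6.0000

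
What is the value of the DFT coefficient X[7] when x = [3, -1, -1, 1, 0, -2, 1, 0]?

X[7] = Σ(n=0 to 7) x[n] · ω_8^(7n) where ω_8 = e^(-2πi/8)
= (3)·ω_8^0 + (-1)·ω_8^7 + (-1)·ω_8^14 + (1)·ω_8^21 + (0)·ω_8^28 + (-2)·ω_8^35 + (1)·ω_8^42 + (0)·ω_8^49

X[7] = 3.0000-0.5858i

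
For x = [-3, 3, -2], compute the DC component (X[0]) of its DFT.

X[0] = Σ(n=0 to 2) x[n] · ω_3^0 = Σ x[n]
= (-3) + (3) + (-2)

X[0] = -2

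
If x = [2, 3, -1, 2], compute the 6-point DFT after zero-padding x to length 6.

Original 4-point DFT: [6, 3-1i, -4, 3+1i]
Zero-padded 6-point DFT provides frequency interpolation.

DFT_6([x, 0, ...]) = [6, 2.0000-1.7321i, 3.0000-3.4641i, -4, 3.0000+3.4641i, 2.0000+1.7321i]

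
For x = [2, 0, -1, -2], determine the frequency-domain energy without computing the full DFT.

Parseval: Σ|x[n]|² = (1/N)Σ|X[k]|², so Σ|X[k]|² = N·Σ|x[n]|² = 4·9.0000

Σ|X[k]|² = N·Σ|x[n]|² = 4·9.0000 = 36.0000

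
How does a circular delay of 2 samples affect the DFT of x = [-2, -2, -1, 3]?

Time shift by 2: X_shifted[k] = ω_4^(2k) · X[k]
Shifted x = [-1, 3, -2, -2]

DFT(x[n-2]) = [-2, 1-5i, -4, 1+5i]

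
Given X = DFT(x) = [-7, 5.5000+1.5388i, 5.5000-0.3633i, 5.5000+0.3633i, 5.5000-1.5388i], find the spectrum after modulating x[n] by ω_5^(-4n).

Modulation property: DFT(ω_5^(-4n)·x[n]) = X[(k-4) mod 5], so circularly shift X by 4 positions.

X[k-4] = [5.5000+1.5388i, 5.5000-0.3633i, 5.5000+0.3633i, 5.5000-1.5388i, -7]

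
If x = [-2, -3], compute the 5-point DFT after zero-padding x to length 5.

Original 2-point DFT: [-5, 1]
Zero-padded 5-point DFT provides frequency interpolation.

DFT_5([x, 0, ...]) = [-5, -2.9271+2.8532i, 0.4271+1.7634i, 0.4271-1.7634i, -2.9271-2.8532i]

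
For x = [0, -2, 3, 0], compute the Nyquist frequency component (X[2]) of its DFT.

X[2] = Σ(n=0 to 3) x[n] · ω_4^(2n) where ω_4 = e^(-2πi/4)
= (0)·ω_4^0 + (-2)·ω_4^2 + (3)·ω_4^4 + (0)·ω_4^6

X[2] = 5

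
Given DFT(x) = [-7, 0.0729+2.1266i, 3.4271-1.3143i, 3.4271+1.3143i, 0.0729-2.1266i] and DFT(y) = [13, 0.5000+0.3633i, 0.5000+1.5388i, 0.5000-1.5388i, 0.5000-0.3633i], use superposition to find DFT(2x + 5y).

By linearity: DFT(2x + 5y) = 2·DFT(x) + 5·DFT(y)
= 2·[-7, 0.0729+2.1266i, 3.4271-1.3143i, 3.4271+1.3143i, 0.0729-2.1266i] + 5·[13, 0.5000+0.3633i, 0.5000+1.5388i, 0.5000-1.5388i, 0.5000-0.3633i]

Computing element-wise:
Z[0] = 2·(-7) + 5·(13) = 51
Z[1] = 2·(0.0729+2.1266i) + 5·(0.5000+0.3633i) = 2.6458+6.0697i
Z[2] = 2·(3.4271-1.3143i) + 5·(0.5000+1.5388i) = 9.3542+5.0654i
Z[3] = 2·(3.4271+1.3143i) + 5·(0.5000-1.5388i) = 9.3542-5.0654i
Z[4] = 2·(0.0729-2.1266i) + 5·(0.5000-0.3633i) = 2.6458-6.0697i

DFT(2x + 5y) = 2·X + 5·Y = [51, 2.6458+6.0697i, 9.3542+5.0654i, 9.3542-5.0654i, 2.6458-6.0697i]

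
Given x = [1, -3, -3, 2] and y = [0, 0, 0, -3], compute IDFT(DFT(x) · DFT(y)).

(x ⊛ y)[n] = Σ(m=0 to 3) x[m] · y[(n-m) mod 4]

Computing each output sample:
(x ⊛ y)[0] = 9
(x ⊛ y)[1] = 9
(x ⊛ y)[2] = -6
(x ⊛ y)[3] = -3

x ⊛ y = [9, 9, -6, -3]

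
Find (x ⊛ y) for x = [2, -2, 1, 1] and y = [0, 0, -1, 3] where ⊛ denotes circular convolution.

(x ⊛ y)[n] = Σ(m=0 to 3) x[m] · y[(n-m) mod 4]

Computing each output sample:
(x ⊛ y)[0] = -7
(x ⊛ y)[1] = 2
(x ⊛ y)[2] = 1
(x ⊛ y)[3] = 8

x ⊛ y = [-7, 2, 1, 8]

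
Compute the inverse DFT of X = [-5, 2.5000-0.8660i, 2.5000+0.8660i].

x[n] = (1/3) Σ(k=0 to 2) X[k] · e^(2πikn/3)

Computing each x[n]:
x[0] = 0
x[1] = -2
x[2] = -3

x = [0, -2, -3]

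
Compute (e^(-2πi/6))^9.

Since ω_6^6 = 1, powers reduce modulo 6.
9 mod 6 = 3
So ω_6^9 = ω_6^3 = e^(-2πi·3/6)

ω_6^9 = ω_6^3 = -1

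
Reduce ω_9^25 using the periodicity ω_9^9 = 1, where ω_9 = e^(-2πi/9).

Since ω_9^9 = 1, powers reduce modulo 9.
25 mod 9 = 7
So ω_9^25 = ω_9^7 = e^(-2πi·7/9)

ω_9^25 = ω_9^7 = 0.1736+0.9848i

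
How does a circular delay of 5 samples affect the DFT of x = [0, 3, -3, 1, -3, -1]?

Time shift by 5: X_shifted[k] = ω_6^(5k) · X[k]
Shifted x = [3, -3, 1, -3, -1, 0]

DFT(x[n-5]) = [-3, 4.5000+0.8660i, 1.5000+4.3301i, 9, 1.5000-4.3301i, 4.5000-0.8660i]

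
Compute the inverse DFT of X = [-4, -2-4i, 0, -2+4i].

x[n] = (1/4) Σ(k=0 to 3) X[k] · e^(2πikn/4)

Computing each x[n]:
x[0] = -2
x[1] = 1
x[2] = 0
x[3] = -3

x = [-2, 1, 0, -3]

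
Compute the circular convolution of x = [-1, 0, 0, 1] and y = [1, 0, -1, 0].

(x ⊛ y)[n] = Σ(m=0 to 3) x[m] · y[(n-m) mod 4]

Computing each output sample:
(x ⊛ y)[0] = -1
(x ⊛ y)[1] = -1
(x ⊛ y)[2] = 1
(x ⊛ y)[3] = 1

x ⊛ y = [-1, -1, 1, 1]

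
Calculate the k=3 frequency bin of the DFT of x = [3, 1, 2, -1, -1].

X[3] = Σ(n=0 to 4) x[n] · ω_5^(3n) where ω_5 = e^(-2πi/5)
= (3)·ω_5^0 + (1)·ω_5^3 + (2)·ω_5^6 + (-1)·ω_5^9 + (-1)·ω_5^12

X[3] = 3.3090-1.6776i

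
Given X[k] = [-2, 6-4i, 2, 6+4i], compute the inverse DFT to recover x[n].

x[n] = (1/4) Σ(k=0 to 3) X[k] · e^(2πikn/4)

Computing each x[n]:
x[0] = 3
x[1] = 1
x[2] = -3
x[3] = -3

x = [3, 1, -3, -3]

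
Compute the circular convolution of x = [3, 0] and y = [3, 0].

(x ⊛ y)[n] = Σ(m=0 to 1) x[m] · y[(n-m) mod 2]

Computing each output sample:
(x ⊛ y)[0] = 9
(x ⊛ y)[1] = 0

x ⊛ y = [9, 0]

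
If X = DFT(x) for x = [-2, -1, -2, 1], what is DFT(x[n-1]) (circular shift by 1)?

Time shift by 1: X_shifted[k] = ω_4^(1k) · X[k]
Shifted x = [1, -2, -1, -2]

DFT(x[n-1]) = [-4, 2, 4, 2]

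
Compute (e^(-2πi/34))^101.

Since ω_34^34 = 1, powers reduce modulo 34.
101 mod 34 = 33
So ω_34^101 = ω_34^33 = e^(-2πi·33/34)

ω_34^101 = ω_34^33 = 0.9830+0.1837i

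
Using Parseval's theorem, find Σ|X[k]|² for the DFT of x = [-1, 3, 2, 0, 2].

Parseval: Σ|x[n]|² = (1/N)Σ|X[k]|², so Σ|X[k]|² = N·Σ|x[n]|² = 5·18.0000

Σ|X[k]|² = N·Σ|x[n]|² = 5·18.0000 = 90.0000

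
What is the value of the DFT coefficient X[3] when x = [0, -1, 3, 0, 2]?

X[3] = Σ(n=0 to 4) x[n] · ω_5^(3n) where ω_5 = e^(-2πi/5)
= (0)·ω_5^0 + (-1)·ω_5^3 + (3)·ω_5^6 + (0)·ω_5^9 + (2)·ω_5^12

X[3] = 0.1180-4.6165i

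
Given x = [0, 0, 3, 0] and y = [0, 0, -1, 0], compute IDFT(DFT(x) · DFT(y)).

(x ⊛ y)[n] = Σ(m=0 to 3) x[m] · y[(n-m) mod 4]

Computing each output sample:
(x ⊛ y)[0] = -3
(x ⊛ y)[1] = 0
(x ⊛ y)[2] = 0
(x ⊛ y)[3] = 0

x ⊛ y = [-3, 0, 0, 0]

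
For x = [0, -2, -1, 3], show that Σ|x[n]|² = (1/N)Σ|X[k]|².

Time domain:
Σ|x[n]|² = |0|² + |-2|² + |-1|² + |3|² = 14.0000

Frequency domain:
(1/4)Σ|X[k]|² = (1/4)(|0|² + |1+5i|² + |-2|² + |1-5i|²) = (1/4)·56.0000 = 14.0000

Both sides agree, confirming Parseval's theorem.

Σ|x[n]|² = (1/N)Σ|X[k]|² = 14.0000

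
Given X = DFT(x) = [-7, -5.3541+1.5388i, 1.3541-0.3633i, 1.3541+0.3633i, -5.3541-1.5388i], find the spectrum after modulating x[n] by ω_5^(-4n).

Modulation property: DFT(ω_5^(-4n)·x[n]) = X[(k-4) mod 5], so circularly shift X by 4 positions.

X[k-4] = [-5.3541+1.5388i, 1.3541-0.3633i, 1.3541+0.3633i, -5.3541-1.5388i, -7]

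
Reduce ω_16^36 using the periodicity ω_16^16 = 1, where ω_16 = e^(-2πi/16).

Since ω_16^16 = 1, powers reduce modulo 16.
36 mod 16 = 4
So ω_16^36 = ω_16^4 = e^(-2πi·4/16)

ω_16^36 = ω_16^4 = -1i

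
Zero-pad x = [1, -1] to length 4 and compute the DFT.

Original 2-point DFT: [0, 2]
Zero-padded 4-point DFT provides frequency interpolation.

DFT_4([x, 0, ...]) = [0, 1+1i, 2, 1-1i]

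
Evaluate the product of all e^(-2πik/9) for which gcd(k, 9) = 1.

The primitive 9th roots of unity are ω_9^k for k coprime to 9: k ∈ {1, 2, 4, 5, 7, 8}
Their product equals the constant term of the cyclotomic polynomial Φ_9(x) up to sign.
For n ≥ 3, the product of all primitive nth roots of unity is 1. (For n=1 it is 1; for n=2 it is -1.)

1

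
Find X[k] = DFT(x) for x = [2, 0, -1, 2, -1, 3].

X[k] = Σ(n=0 to 5) x[n] · ω_6^(nk)
where ω_6 = e^(-2πi/6)

Computing each X[k]:
X[0] = 5
X[1] = 2.5000+2.5981i
X[2] = 3.5000+2.5981i
X[3] = -5
X[4] = 3.5000-2.5981i
X[5] = 2.5000-2.5981i

X = [5, 2.5000+2.5981i, 3.5000+2.5981i, -5, 3.5000-2.5981i, 2.5000-2.5981i]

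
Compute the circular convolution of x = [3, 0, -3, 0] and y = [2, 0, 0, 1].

(x ⊛ y)[n] = Σ(m=0 to 3) x[m] · y[(n-m) mod 4]

Computing each output sample:
(x ⊛ y)[0] = 6
(x ⊛ y)[1] = -3
(x ⊛ y)[2] = -6
(x ⊛ y)[3] = 3

x ⊛ y = [6, -3, -6, 3]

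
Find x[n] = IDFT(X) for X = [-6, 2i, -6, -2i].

x[n] = (1/4) Σ(k=0 to 3) X[k] · e^(2πikn/4)

Computing each x[n]:
x[0] = -3
x[1] = -1
x[2] = -3
x[3] = 1

x = [-3, -1, -3, 1]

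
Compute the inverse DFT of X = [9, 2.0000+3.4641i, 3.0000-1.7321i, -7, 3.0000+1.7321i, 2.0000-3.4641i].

x[n] = (1/6) Σ(k=0 to 5) X[k] · e^(2πikn/6)

Computing each x[n]:
x[0] = 2
x[1] = 2
x[2] = -2
x[3] = 3
x[4] = 1
x[5] = 3

x = [2, 2, -2, 3, 1, 3]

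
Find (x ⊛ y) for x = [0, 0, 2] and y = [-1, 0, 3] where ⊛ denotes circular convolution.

(x ⊛ y)[n] = Σ(m=0 to 2) x[m] · y[(n-m) mod 3]

Computing each output sample:
(x ⊛ y)[0] = 0
(x ⊛ y)[1] = 6
(x ⊛ y)[2] = -2

x ⊛ y = [0, 6, -2]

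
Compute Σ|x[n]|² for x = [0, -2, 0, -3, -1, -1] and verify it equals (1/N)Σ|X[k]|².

Time domain:
Σ|x[n]|² = |0|² + |-2|² + |0|² + |-3|² + |-1|² + |-1|² = 15.0000

Frequency domain:
(1/6)Σ|X[k]|² = (1/6)(|-7|² + |2|² + |-1.0000+1.7321i|² + |5|² + |-1.0000-1.7321i|² + |2|²) = (1/6)·90.0000 = 15.0000

Both sides agree, confirming Parseval's theorem.

Σ|x[n]|² = (1/N)Σ|X[k]|² = 15.0000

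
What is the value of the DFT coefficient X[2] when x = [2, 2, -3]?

X[2] = Σ(n=0 to 2) x[n] · ω_3^(2n) where ω_3 = e^(-2πi/3)
= (2)·ω_3^0 + (2)·ω_3^2 + (-3)·ω_3^4

X[2] = 2.5000+4.3301i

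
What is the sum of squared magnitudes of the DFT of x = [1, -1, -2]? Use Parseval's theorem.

Parseval: Σ|x[n]|² = (1/N)Σ|X[k]|², so Σ|X[k]|² = N·Σ|x[n]|² = 3·6.0000

Σ|X[k]|² = N·Σ|x[n]|² = 3·6.0000 = 18.0000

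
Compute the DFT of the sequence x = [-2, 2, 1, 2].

X[k] = Σ(n=0 to 3) x[n] · ω_4^(nk)
where ω_4 = e^(-2πi/4)

Computing each X[k]:
X[0] = 3
X[1] = -3
X[2] = -5
X[3] = -3

X = [3, -3, -5, -3]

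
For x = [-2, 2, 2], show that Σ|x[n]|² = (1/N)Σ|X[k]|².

Time domain:
Σ|x[n]|² = |-2|² + |2|² + |2|² = 12.0000

Frequency domain:
(1/3)Σ|X[k]|² = (1/3)(|2|² + |-4|² + |-4|²) = (1/3)·36.0000 = 12.0000

Both sides agree, confirming Parseval's theorem.

Σ|x[n]|² = (1/N)Σ|X[k]|² = 12.0000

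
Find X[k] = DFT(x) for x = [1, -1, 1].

X[k] = Σ(n=0 to 2) x[n] · ω_3^(nk)
where ω_3 = e^(-2πi/3)

Computing each X[k]:
X[0] = 1
X[1] = 1.0000+1.7321i
X[2] = 1.0000-1.7321i

X = [1, 1.0000+1.7321i, 1.0000-1.7321i]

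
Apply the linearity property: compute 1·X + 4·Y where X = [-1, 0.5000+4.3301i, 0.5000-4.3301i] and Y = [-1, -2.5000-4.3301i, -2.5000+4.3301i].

By linearity: DFT(1x + 4y) = 1·DFT(x) + 4·DFT(y)
= 1·[-1, 0.5000+4.3301i, 0.5000-4.3301i] + 4·[-1, -2.5000-4.3301i, -2.5000+4.3301i]

Computing element-wise:
Z[0] = 1·(-1) + 4·(-1) = -5
Z[1] = 1·(0.5000+4.3301i) + 4·(-2.5000-4.3301i) = -9.5000-12.9903i
Z[2] = 1·(0.5000-4.3301i) + 4·(-2.5000+4.3301i) = -9.5000+12.9903i

DFT(1x + 4y) = 1·X + 4·Y = [-5, -9.5000-12.9903i, -9.5000+12.9903i]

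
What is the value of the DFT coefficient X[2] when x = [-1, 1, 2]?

X[2] = Σ(n=0 to 2) x[n] · ω_3^(2n) where ω_3 = e^(-2πi/3)
= (-1)·ω_3^0 + (1)·ω_3^2 + (2)·ω_3^4

X[2] = -2.5000-0.8660i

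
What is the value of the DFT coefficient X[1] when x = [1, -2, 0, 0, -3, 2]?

X[1] = Σ(n=0 to 5) x[n] · ω_6^(1n) where ω_6 = e^(-2πi/6)
= (1)·ω_6^0 + (-2)·ω_6^1 + (0)·ω_6^2 + (0)·ω_6^3 + (-3)·ω_6^4 + (2)·ω_6^5

X[1] = 2.5000+0.8660i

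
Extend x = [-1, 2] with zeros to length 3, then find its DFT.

Original 2-point DFT: [1, -3]
Zero-padded 3-point DFT provides frequency interpolation.

DFT_3([x, 0, ...]) = [1, -2.0000-1.7321i, -2.0000+1.7321i]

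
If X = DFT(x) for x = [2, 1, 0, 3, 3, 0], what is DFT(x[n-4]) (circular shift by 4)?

Time shift by 4: X_shifted[k] = ω_6^(4k) · X[k]
Shifted x = [0, 3, 3, 0, 2, 1]

DFT(x[n-4]) = [9, -0.5000-2.5981i, -4.5000-0.8660i, 1, -4.5000+0.8660i, -0.5000+2.5981i]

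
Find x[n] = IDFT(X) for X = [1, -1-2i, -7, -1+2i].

x[n] = (1/4) Σ(k=0 to 3) X[k] · e^(2πikn/4)

Computing each x[n]:
x[0] = -2
x[1] = 3
x[2] = -1
x[3] = 1

x = [-2, 3, -1, 1]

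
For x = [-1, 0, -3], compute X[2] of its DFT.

X[2] = Σ(n=0 to 2) x[n] · ω_3^(2n) where ω_3 = e^(-2πi/3)
= (-1)·ω_3^0 + (0)·ω_3^2 + (-3)·ω_3^4

X[2] = 0.5000+2.5981i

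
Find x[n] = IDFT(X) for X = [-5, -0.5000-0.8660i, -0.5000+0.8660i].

x[n] = (1/3) Σ(k=0 to 2) X[k] · e^(2πikn/3)

Computing each x[n]:
x[0] = -2
x[1] = -1
x[2] = -2

x = [-2, -1, -2]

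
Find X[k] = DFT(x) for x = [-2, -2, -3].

X[k] = Σ(n=0 to 2) x[n] · ω_3^(nk)
where ω_3 = e^(-2πi/3)

Computing each X[k]:
X[0] = -7
X[1] = 0.5000-0.8660i
X[2] = 0.5000+0.8660i

X = [-7, 0.5000-0.8660i, 0.5000+0.8660i]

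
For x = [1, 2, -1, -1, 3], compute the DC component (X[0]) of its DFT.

X[0] = Σ(n=0 to 4) x[n] · ω_5^0 = Σ x[n]
= (1) + (2) + (-1) + (-1) + (3)

X[0] = 4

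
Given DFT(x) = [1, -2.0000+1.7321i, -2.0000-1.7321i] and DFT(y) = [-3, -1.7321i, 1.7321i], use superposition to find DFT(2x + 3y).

By linearity: DFT(2x + 3y) = 2·DFT(x) + 3·DFT(y)
= 2·[1, -2.0000+1.7321i, -2.0000-1.7321i] + 3·[-3, -1.7321i, 1.7321i]

Computing element-wise:
Z[0] = 2·(1) + 3·(-3) = -7
Z[1] = 2·(-2.0000+1.7321i) + 3·(-1.7321i) = -4.0000-1.7321i
Z[2] = 2·(-2.0000-1.7321i) + 3·(1.7321i) = -4.0000+1.7321i

DFT(2x + 3y) = 2·X + 3·Y = [-7, -4.0000-1.7321i, -4.0000+1.7321i]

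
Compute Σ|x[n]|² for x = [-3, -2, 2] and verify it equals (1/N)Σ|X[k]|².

Time domain:
Σ|x[n]|² = |-3|² + |-2|² + |2|² = 17.0000

Frequency domain:
(1/3)Σ|X[k]|² = (1/3)(|-3|² + |-3.0000+3.4641i|² + |-3.0000-3.4641i|²) = (1/3)·51.0000 = 17.0000

Both sides agree, confirming Parseval's theorem.

Σ|x[n]|² = (1/N)Σ|X[k]|² = 17.0000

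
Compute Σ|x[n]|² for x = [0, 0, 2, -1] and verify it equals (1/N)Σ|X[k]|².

Time domain:
Σ|x[n]|² = |0|² + |0|² + |2|² + |-1|² = 5.0000

Frequency domain:
(1/4)Σ|X[k]|² = (1/4)(|1|² + |-2-1i|² + |3|² + |-2+1i|²) = (1/4)·20.0000 = 5.0000

Both sides agree, confirming Parseval's theorem.

Σ|x[n]|² = (1/N)Σ|X[k]|² = 5.0000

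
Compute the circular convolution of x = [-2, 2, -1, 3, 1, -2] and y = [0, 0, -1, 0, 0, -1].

(x ⊛ y)[n] = Σ(m=0 to 5) x[m] · y[(n-m) mod 6]

Computing each output sample:
(x ⊛ y)[0] = -3
(x ⊛ y)[1] = 3
(x ⊛ y)[2] = -1
(x ⊛ y)[3] = -3
(x ⊛ y)[4] = 3
(x ⊛ y)[5] = -1

x ⊛ y = [-3, 3, -1, -3, 3, -1]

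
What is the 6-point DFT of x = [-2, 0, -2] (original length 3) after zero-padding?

Original 3-point DFT: [-4, -1.0000-1.7321i, -1.0000+1.7321i]
Zero-padded 6-point DFT provides frequency interpolation.

DFT_6([x, 0, ...]) = [-4, -1.0000+1.7321i, -1.0000-1.7321i, -4, -1.0000+1.7321i, -1.0000-1.7321i]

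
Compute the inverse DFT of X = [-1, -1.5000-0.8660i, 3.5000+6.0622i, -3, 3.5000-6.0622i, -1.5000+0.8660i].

x[n] = (1/6) Σ(k=0 to 5) X[k] · e^(2πikn/6)

Computing each x[n]:
x[0] = 0
x[1] = -2
x[2] = 1
x[3] = 2
x[4] = -3
x[5] = 1

x = [0, -2, 1, 2, -3, 1]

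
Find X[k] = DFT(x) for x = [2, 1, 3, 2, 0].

X[k] = Σ(n=0 to 4) x[n] · ω_5^(nk)
where ω_5 = e^(-2πi/5)

Computing each X[k]:
X[0] = 8
X[1] = -1.7361-1.5388i
X[2] = 2.7361+0.3633i
X[3] = 2.7361-0.3633i
X[4] = -1.7361+1.5388i

X = [8, -1.7361-1.5388i, 2.7361+0.3633i, 2.7361-0.3633i, -1.7361+1.5388i]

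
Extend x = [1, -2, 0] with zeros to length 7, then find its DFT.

Original 3-point DFT: [-1, 2.0000+1.7321i, 2.0000-1.7321i]
Zero-padded 7-point DFT provides frequency interpolation.

DFT_7([x, 0, ...]) = [-1, -0.2470+1.5637i, 1.4450+1.9499i, 2.8019+0.8678i, 2.8019-0.8678i, 1.4450-1.9499i, -0.2470-1.5637i]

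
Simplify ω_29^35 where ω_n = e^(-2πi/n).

Since ω_29^29 = 1, powers reduce modulo 29.
35 mod 29 = 6
So ω_29^35 = ω_29^6 = e^(-2πi·6/29)

ω_29^35 = ω_29^6 = 0.2675-0.9635i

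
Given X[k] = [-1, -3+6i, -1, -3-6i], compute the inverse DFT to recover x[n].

x[n] = (1/4) Σ(k=0 to 3) X[k] · e^(2πikn/4)

Computing each x[n]:
x[0] = -2
x[1] = -3
x[2] = 1
x[3] = 3

x = [-2, -3, 1, 3]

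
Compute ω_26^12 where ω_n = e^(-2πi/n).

ω_26^12 = e^(-2πi·12/26)
= cos(-2π·12/26) + i·sin(-2π·12/26)
= cos(-24π/26) + i·sin(-24π/26)

ω_26^12 = cos(-24π/26) + i·sin(-24π/26) = -0.9709-0.2393i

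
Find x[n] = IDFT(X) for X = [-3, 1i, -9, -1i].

x[n] = (1/4) Σ(k=0 to 3) X[k] · e^(2πikn/4)

Computing each x[n]:
x[0] = -3
x[1] = 1
x[2] = -3
x[3] = 2

x = [-3, 1, -3, 2]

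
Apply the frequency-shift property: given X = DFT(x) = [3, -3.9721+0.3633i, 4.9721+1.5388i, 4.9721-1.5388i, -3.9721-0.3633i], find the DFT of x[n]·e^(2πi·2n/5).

Modulation property: DFT(ω_5^(-2n)·x[n]) = X[(k-2) mod 5], so circularly shift X by 2 positions.

X[k-2] = [4.9721-1.5388i, -3.9721-0.3633i, 3, -3.9721+0.3633i, 4.9721+1.5388i]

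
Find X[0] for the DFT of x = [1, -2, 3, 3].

X[0] = Σ(n=0 to 3) x[n] · ω_4^0 = Σ x[n]
= (1) + (-2) + (3) + (3)

X[0] = 5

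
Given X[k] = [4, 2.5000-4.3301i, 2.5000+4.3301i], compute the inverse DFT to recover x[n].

x[n] = (1/3) Σ(k=0 to 2) X[k] · e^(2πikn/3)

Computing each x[n]:
x[0] = 3
x[1] = 3
x[2] = -2

x = [3, 3, -2]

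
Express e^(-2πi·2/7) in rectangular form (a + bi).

ω_7^2 = e^(-2πi·2/7)
= cos(-2π·2/7) + i·sin(-2π·2/7)
= cos(-4π/7) + i·sin(-4π/7)

ω_7^2 = cos(-4π/7) + i·sin(-4π/7) = -0.2225-0.9749i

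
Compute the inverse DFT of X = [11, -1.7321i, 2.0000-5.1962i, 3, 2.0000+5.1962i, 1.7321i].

x[n] = (1/6) Σ(k=0 to 5) X[k] · e^(2πikn/6)

Computing each x[n]:
x[0] = 3
x[1] = 3
x[2] = 1
x[3] = 2
x[4] = 3
x[5] = -1

x = [3, 3, 1, 2, 3, -1]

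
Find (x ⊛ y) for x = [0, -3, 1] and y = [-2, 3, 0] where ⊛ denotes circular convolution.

(x ⊛ y)[n] = Σ(m=0 to 2) x[m] · y[(n-m) mod 3]

Computing each output sample:
(x ⊛ y)[0] = 3
(x ⊛ y)[1] = 6
(x ⊛ y)[2] = -11

x ⊛ y = [3, 6, -11]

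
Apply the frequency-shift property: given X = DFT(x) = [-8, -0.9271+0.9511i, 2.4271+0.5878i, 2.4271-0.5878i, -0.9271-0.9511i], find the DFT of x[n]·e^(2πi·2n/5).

Modulation property: DFT(ω_5^(-2n)·x[n]) = X[(k-2) mod 5], so circularly shift X by 2 positions.

X[k-2] = [2.4271-0.5878i, -0.9271-0.9511i, -8, -0.9271+0.9511i, 2.4271+0.5878i]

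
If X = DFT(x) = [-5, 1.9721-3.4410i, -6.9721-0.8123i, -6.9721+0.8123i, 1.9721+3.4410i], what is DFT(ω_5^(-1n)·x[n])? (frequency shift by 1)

Modulation property: DFT(ω_5^(-1n)·x[n]) = X[(k-1) mod 5], so circularly shift X by 1 positions.

X[k-1] = [1.9721+3.4410i, -5, 1.9721-3.4410i, -6.9721-0.8123i, -6.9721+0.8123i]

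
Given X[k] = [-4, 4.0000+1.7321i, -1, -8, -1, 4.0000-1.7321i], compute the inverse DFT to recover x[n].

x[n] = (1/6) Σ(k=0 to 5) X[k] · e^(2πikn/6)

Computing each x[n]:
x[0] = -1
x[1] = 1
x[2] = -3
x[3] = -1
x[4] = -2
x[5] = 2

x = [-1, 1, -3, -1, -2, 2]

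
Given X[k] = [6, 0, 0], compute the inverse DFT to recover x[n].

x[n] = (1/3) Σ(k=0 to 2) X[k] · e^(2πikn/3)

Computing each x[n]:
x[0] = 2
x[1] = 2
x[2] = 2

x = [2, 2, 2]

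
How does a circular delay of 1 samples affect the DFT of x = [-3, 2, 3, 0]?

Time shift by 1: X_shifted[k] = ω_4^(1k) · X[k]
Shifted x = [0, -3, 2, 3]

DFT(x[n-1]) = [2, -2+6i, 2, -2-6i]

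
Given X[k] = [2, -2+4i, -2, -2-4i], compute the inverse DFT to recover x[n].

x[n] = (1/4) Σ(k=0 to 3) X[k] · e^(2πikn/4)

Computing each x[n]:
x[0] = -1
x[1] = -1
x[2] = 1
x[3] = 3

x = [-1, -1, 1, 3]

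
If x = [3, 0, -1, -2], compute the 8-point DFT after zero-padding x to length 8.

Original 4-point DFT: [0, 4-2i, 4, 4+2i]
Zero-padded 8-point DFT provides frequency interpolation.

DFT_8([x, 0, ...]) = [0, 4.4142+2.4142i, 4-2i, 1.5858+0.4142i, 4, 1.5858-0.4142i, 4+2i, 4.4142-2.4142i]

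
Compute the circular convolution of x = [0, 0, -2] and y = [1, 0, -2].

(x ⊛ y)[n] = Σ(m=0 to 2) x[m] · y[(n-m) mod 3]

Computing each output sample:
(x ⊛ y)[0] = 0
(x ⊛ y)[1] = 4
(x ⊛ y)[2] = -2

x ⊛ y = [0, 4, -2]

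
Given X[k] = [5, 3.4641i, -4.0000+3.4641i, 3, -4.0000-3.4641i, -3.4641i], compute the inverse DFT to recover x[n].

x[n] = (1/6) Σ(k=0 to 5) X[k] · e^(2πikn/6)

Computing each x[n]:
x[0] = 0
x[1] = -1
x[2] = 2
x[3] = -1
x[4] = 2
x[5] = 3

x = [0, -1, 2, -1, 2, 3]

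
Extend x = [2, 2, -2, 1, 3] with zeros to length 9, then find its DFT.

Original 5-point DFT: [6, 4.3541+2.7144i, -2.3541-2.2654i, -2.3541+2.2654i, 4.3541-2.7144i]
Zero-padded 9-point DFT provides frequency interpolation.

DFT_9([x, 0, ...]) = [6, -0.1343-1.2080i, 6.0248+1.5088i, 1.5000-6.0622i, -1.3905+0.1188i, -1.3905-0.1188i, 1.5000+6.0622i, 6.0248-1.5088i, -0.1343+1.2080i]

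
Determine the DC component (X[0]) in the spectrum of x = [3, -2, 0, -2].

X[0] = Σ(n=0 to 3) x[n] · ω_4^0 = Σ x[n]
= (3) + (-2) + (0) + (-2)

X[0] = -1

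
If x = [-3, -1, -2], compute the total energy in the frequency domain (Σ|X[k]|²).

Parseval: Σ|x[n]|² = (1/N)Σ|X[k]|², so Σ|X[k]|² = N·Σ|x[n]|² = 3·14.0000

Σ|X[k]|² = N·Σ|x[n]|² = 3·14.0000 = 42.0000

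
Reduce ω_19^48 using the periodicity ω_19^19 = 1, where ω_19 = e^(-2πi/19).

Since ω_19^19 = 1, powers reduce modulo 19.
48 mod 19 = 10
So ω_19^48 = ω_19^10 = e^(-2πi·10/19)

ω_19^48 = ω_19^10 = -0.9864+0.1646i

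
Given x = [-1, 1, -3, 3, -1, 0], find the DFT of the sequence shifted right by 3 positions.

Time shift by 3: X_shifted[k] = ω_6^(3k) · X[k]
Shifted x = [3, -1, 0, -1, 1, -3]

DFT(x[n-3]) = [-1, 1.5000-0.8660i, 3.5000-2.5981i, 9, 3.5000+2.5981i, 1.5000+0.8660i]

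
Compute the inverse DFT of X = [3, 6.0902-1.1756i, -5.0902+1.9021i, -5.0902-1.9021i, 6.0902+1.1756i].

x[n] = (1/5) Σ(k=0 to 4) X[k] · e^(2πikn/5)

Computing each x[n]:
x[0] = 1
x[1] = 3
x[2] = -1
x[3] = -3
x[4] = 3

x = [1, 3, -1, -3, 3]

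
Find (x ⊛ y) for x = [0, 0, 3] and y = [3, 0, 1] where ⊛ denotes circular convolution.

(x ⊛ y)[n] = Σ(m=0 to 2) x[m] · y[(n-m) mod 3]

Computing each output sample:
(x ⊛ y)[0] = 0
(x ⊛ y)[1] = 3
(x ⊛ y)[2] = 9

x ⊛ y = [0, 3, 9]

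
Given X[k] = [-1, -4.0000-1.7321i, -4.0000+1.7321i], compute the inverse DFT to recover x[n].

x[n] = (1/3) Σ(k=0 to 2) X[k] · e^(2πikn/3)

Computing each x[n]:
x[0] = -3
x[1] = 2
x[2] = 0

x = [-3, 2, 0]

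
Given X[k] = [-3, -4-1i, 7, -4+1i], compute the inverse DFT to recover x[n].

x[n] = (1/4) Σ(k=0 to 3) X[k] · e^(2πikn/4)

Computing each x[n]:
x[0] = -1
x[1] = -2
x[2] = 3
x[3] = -3

x = [-1, -2, 3, -3]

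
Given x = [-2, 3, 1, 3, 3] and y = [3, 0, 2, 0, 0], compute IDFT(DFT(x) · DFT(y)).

(x ⊛ y)[n] = Σ(m=0 to 4) x[m] · y[(n-m) mod 5]

Computing each output sample:
(x ⊛ y)[0] = 0
(x ⊛ y)[1] = 15
(x ⊛ y)[2] = -1
(x ⊛ y)[3] = 15
(x ⊛ y)[4] = 11

x ⊛ y = [0, 15, -1, 15, 11]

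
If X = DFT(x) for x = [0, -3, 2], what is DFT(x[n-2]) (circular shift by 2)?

Time shift by 2: X_shifted[k] = ω_3^(2k) · X[k]
Shifted x = [-3, 2, 0]

DFT(x[n-2]) = [-1, -4.0000-1.7321i, -4.0000+1.7321i]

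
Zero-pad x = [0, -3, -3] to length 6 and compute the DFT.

Original 3-point DFT: [-6, 3, 3]
Zero-padded 6-point DFT provides frequency interpolation.

DFT_6([x, 0, ...]) = [-6, 5.1962i, 3, 0, 3, -5.1962i]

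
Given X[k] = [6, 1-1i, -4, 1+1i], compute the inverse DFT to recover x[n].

x[n] = (1/4) Σ(k=0 to 3) X[k] · e^(2πikn/4)

Computing each x[n]:
x[0] = 1
x[1] = 3
x[2] = 0
x[3] = 2

x = [1, 3, 0, 2]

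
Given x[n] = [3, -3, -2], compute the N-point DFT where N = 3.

X[k] = Σ(n=0 to 2) x[n] · ω_3^(nk)
where ω_3 = e^(-2πi/3)

Computing each X[k]:
X[0] = -2
X[1] = 5.5000+0.8660i
X[2] = 5.5000-0.8660i

X = [-2, 5.5000+0.8660i, 5.5000-0.8660i]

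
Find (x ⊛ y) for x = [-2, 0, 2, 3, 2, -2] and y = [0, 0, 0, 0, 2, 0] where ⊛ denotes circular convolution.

(x ⊛ y)[n] = Σ(m=0 to 5) x[m] · y[(n-m) mod 6]

Computing each output sample:
(x ⊛ y)[0] = 4
(x ⊛ y)[1] = 6
(x ⊛ y)[2] = 4
(x ⊛ y)[3] = -4
(x ⊛ y)[4] = -4
(x ⊛ y)[5] = 0

x ⊛ y = [4, 6, 4, -4, -4, 0]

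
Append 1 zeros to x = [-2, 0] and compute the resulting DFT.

Original 2-point DFT: [-2, -2]
Zero-padded 3-point DFT provides frequency interpolation.

DFT_3([x, 0, ...]) = [-2, -2, -2]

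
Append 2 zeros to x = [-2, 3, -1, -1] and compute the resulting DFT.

Original 4-point DFT: [-1, -1-4i, -5, -1+4i]
Zero-padded 6-point DFT provides frequency interpolation.

DFT_6([x, 0, ...]) = [-1, 1.0000-1.7321i, -4.0000-3.4641i, -5, -4.0000+3.4641i, 1.0000+1.7321i]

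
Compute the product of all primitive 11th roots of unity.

The primitive 11th roots of unity are ω_11^k for k coprime to 11: k ∈ {1, 2, 3, 4, 5, 6, 7, 8, 9, 10}
Their product equals the constant term of the cyclotomic polynomial Φ_11(x) up to sign.
For n ≥ 3, the product of all primitive nth roots of unity is 1. (For n=1 it is 1; for n=2 it is -1.)

1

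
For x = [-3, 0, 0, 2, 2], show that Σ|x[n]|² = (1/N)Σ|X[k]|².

Time domain:
Σ|x[n]|² = |-3|² + |0|² + |0|² + |2|² + |2|² = 17.0000

Frequency domain:
(1/5)Σ|X[k]|² = (1/5)(|1|² + |-4.0000+3.0777i|² + |-4.0000-0.7265i|² + |-4.0000+0.7265i|² + |-4.0000-3.0777i|²) = (1/5)·85.0000 = 17.0000

Both sides agree, confirming Parseval's theorem.

Σ|x[n]|² = (1/N)Σ|X[k]|² = 17.0000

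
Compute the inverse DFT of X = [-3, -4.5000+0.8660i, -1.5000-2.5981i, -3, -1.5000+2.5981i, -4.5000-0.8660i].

x[n] = (1/6) Σ(k=0 to 5) X[k] · e^(2πikn/6)

Computing each x[n]:
x[0] = -3
x[1] = 0
x[2] = -1
x[3] = 1
x[4] = 1
x[5] = -1

x = [-3, 0, -1, 1, 1, -1]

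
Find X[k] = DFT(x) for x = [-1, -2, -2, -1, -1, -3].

X[k] = Σ(n=0 to 5) x[n] · ω_6^(nk)
where ω_6 = e^(-2πi/6)

Computing each X[k]:
X[0] = -10
X[1] = -1
X[2] = 2.0000-1.7321i
X[3] = 2
X[4] = 2.0000+1.7321i
X[5] = -1

X = [-10, -1, 2.0000-1.7321i, 2, 2.0000+1.7321i, -1]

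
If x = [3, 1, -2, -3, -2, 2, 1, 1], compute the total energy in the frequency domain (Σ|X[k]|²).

Parseval: Σ|x[n]|² = (1/N)Σ|X[k]|², so Σ|X[k]|² = N·Σ|x[n]|² = 8·33.0000

Σ|X[k]|² = N·Σ|x[n]|² = 8·33.0000 = 264.0000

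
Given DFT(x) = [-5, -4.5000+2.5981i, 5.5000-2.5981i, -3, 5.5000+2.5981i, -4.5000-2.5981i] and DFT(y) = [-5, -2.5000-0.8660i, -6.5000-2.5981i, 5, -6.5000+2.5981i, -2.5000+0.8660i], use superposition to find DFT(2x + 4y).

By linearity: DFT(2x + 4y) = 2·DFT(x) + 4·DFT(y)
= 2·[-5, -4.5000+2.5981i, 5.5000-2.5981i, -3, 5.5000+2.5981i, -4.5000-2.5981i] + 4·[-5, -2.5000-0.8660i, -6.5000-2.5981i, 5, -6.5000+2.5981i, -2.5000+0.8660i]

Computing element-wise:
Z[0] = 2·(-5) + 4·(-5) = -30
Z[1] = 2·(-4.5000+2.5981i) + 4·(-2.5000-0.8660i) = -19.0000+1.7322i
Z[2] = 2·(5.5000-2.5981i) + 4·(-6.5000-2.5981i) = -15.0000-15.5886i
Z[3] = 2·(-3) + 4·(5) = 14
Z[4] = 2·(5.5000+2.5981i) + 4·(-6.5000+2.5981i) = -15.0000+15.5886i
Z[5] = 2·(-4.5000-2.5981i) + 4·(-2.5000+0.8660i) = -19.0000-1.7322i

DFT(2x + 4y) = 2·X + 4·Y = [-30, -19.0000+1.7322i, -15.0000-15.5886i, 14, -15.0000+15.5886i, -19.0000-1.7322i]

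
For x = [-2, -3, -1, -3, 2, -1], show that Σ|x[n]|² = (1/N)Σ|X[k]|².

Time domain:
Σ|x[n]|² = |-2|² + |-3|² + |-1|² + |-3|² + |2|² + |-1|² = 28.0000

Frequency domain:
(1/6)Σ|X[k]|² = (1/6)(|-8|² + |-1.5000+4.3301i|² + |-3.5000-0.8660i|² + |6|² + |-3.5000+0.8660i|² + |-1.5000-4.3301i|²) = (1/6)·168.0000 = 28.0000

Both sides agree, confirming Parseval's theorem.

Σ|x[n]|² = (1/N)Σ|X[k]|² = 28.0000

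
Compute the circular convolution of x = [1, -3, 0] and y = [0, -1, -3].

(x ⊛ y)[n] = Σ(m=0 to 2) x[m] · y[(n-m) mod 3]

Computing each output sample:
(x ⊛ y)[0] = 9
(x ⊛ y)[1] = -1
(x ⊛ y)[2] = 0

x ⊛ y = [9, -1, 0]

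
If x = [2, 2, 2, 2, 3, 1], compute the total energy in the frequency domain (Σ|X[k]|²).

Parseval: Σ|x[n]|² = (1/N)Σ|X[k]|², so Σ|X[k]|² = N·Σ|x[n]|² = 6·26.0000

Σ|X[k]|² = N·Σ|x[n]|² = 6·26.0000 = 156.0000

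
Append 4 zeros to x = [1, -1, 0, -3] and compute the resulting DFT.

Original 4-point DFT: [-3, 1-2i, 5, 1+2i]
Zero-padded 8-point DFT provides frequency interpolation.

DFT_8([x, 0, ...]) = [-3, 2.4142+2.8284i, 1-2i, -0.4142+2.8284i, 5, -0.4142-2.8284i, 1+2i, 2.4142-2.8284i]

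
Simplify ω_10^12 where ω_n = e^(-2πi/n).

Since ω_10^10 = 1, powers reduce modulo 10.
12 mod 10 = 2
So ω_10^12 = ω_10^2 = e^(-2πi·2/10)

ω_10^12 = ω_10^2 = 0.3090-0.9511i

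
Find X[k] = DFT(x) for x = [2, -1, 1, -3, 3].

X[k] = Σ(n=0 to 4) x[n] · ω_5^(nk)
where ω_5 = e^(-2πi/5)

Computing each X[k]:
X[0] = 2
X[1] = 4.2361+1.4531i
X[2] = -0.2361+6.1554i
X[3] = -0.2361-6.1554i
X[4] = 4.2361-1.4531i

X = [2, 4.2361+1.4531i, -0.2361+6.1554i, -0.2361-6.1554i, 4.2361-1.4531i]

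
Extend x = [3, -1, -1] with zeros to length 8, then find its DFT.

Original 3-point DFT: [1, 4, 4]
Zero-padded 8-point DFT provides frequency interpolation.

DFT_8([x, 0, ...]) = [1, 2.2929+1.7071i, 4+1i, 3.7071-0.2929i, 3, 3.7071+0.2929i, 4-1i, 2.2929-1.7071i]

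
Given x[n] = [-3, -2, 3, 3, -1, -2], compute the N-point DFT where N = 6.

X[k] = Σ(n=0 to 5) x[n] · ω_6^(nk)
where ω_6 = e^(-2πi/6)

Computing each X[k]:
X[0] = -2
X[1] = -9.0000-3.4641i
X[2] = 1.0000+3.4641i
X[3] = 0
X[4] = 1.0000-3.4641i
X[5] = -9.0000+3.4641i

X = [-2, -9.0000-3.4641i, 1.0000+3.4641i, 0, 1.0000-3.4641i, -9.0000+3.4641i]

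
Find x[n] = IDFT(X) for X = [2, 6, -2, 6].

x[n] = (1/4) Σ(k=0 to 3) X[k] · e^(2πikn/4)

Computing each x[n]:
x[0] = 3
x[1] = 1
x[2] = -3
x[3] = 1

x = [3, 1, -3, 1]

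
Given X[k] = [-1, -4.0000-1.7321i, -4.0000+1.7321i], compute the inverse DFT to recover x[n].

x[n] = (1/3) Σ(k=0 to 2) X[k] · e^(2πikn/3)

Computing each x[n]:
x[0] = -3
x[1] = 2
x[2] = 0

x = [-3, 2, 0]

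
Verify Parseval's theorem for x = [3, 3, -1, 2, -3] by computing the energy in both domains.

Time domain:
Σ|x[n]|² = |3|² + |3|² + |-1|² + |2|² + |-3|² = 32.0000

Frequency domain:
(1/5)Σ|X[k]|² = (1/5)(|4|² + |2.1910-3.9430i|² + |3.3090-6.3799i|² + |3.3090+6.3799i|² + |2.1910+3.9430i|²) = (1/5)·160.0000 = 32.0000

Both sides agree, confirming Parseval's theorem.

Σ|x[n]|² = (1/N)Σ|X[k]|² = 32.0000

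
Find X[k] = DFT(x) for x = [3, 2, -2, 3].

X[k] = Σ(n=0 to 3) x[n] · ω_4^(nk)
where ω_4 = e^(-2πi/4)

Computing each X[k]:
X[0] = 6
X[1] = 5+1i
X[2] = -4
X[3] = 5-1i

X = [6, 5+1i, -4, 5-1i]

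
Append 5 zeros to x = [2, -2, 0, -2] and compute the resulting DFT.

Original 4-point DFT: [-2, 2, 6, 2]
Zero-padded 9-point DFT provides frequency interpolation.

DFT_9([x, 0, ...]) = [-2, 1.4679+3.0176i, 2.6527+0.2376i, 1.0000+1.7321i, 4.8794+2.4161i, 4.8794-2.4161i, 1.0000-1.7321i, 2.6527-0.2376i, 1.4679-3.0176i]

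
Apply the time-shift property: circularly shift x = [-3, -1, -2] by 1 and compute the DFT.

Time shift by 1: X_shifted[k] = ω_3^(1k) · X[k]
Shifted x = [-2, -3, -1]

DFT(x[n-1]) = [-6, 1.7321i, -1.7321i]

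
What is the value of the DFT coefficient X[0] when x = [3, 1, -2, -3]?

X[0] = Σ(n=0 to 3) x[n] · ω_4^0 = Σ x[n]
= (3) + (1) + (-2) + (-3)

X[0] = -1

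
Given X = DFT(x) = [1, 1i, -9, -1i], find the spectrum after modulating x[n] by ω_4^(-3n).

Modulation property: DFT(ω_4^(-3n)·x[n]) = X[(k-3) mod 4], so circularly shift X by 3 positions.

X[k-3] = [1i, -9, -1i, 1]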